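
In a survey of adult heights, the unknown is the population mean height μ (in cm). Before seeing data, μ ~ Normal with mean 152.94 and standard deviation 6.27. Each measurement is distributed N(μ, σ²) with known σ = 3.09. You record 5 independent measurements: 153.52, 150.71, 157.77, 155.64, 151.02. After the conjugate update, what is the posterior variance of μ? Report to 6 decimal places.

For Normal data with known variance σ², a Normal(μ₀, σ₀²) prior on μ is conjugate. Posterior precision = 1/σ₀² + n/σ²; posterior mean is the precision-weighted average of μ₀ and x̄.
σ₀² = 6.27² = 39.3129, σ² = 3.09² = 9.5481; σ² + n·σ₀² = 9.5481 + 5·39.3129 = 206.1126.
Posterior precision = 1/σ₀² + n/σ² = 1/39.3129 + 5/9.5481 = (σ² + n·σ₀²)/(σ₀²σ²) = 206.1126/(39.3129·9.5481); posterior variance σₙ² = σ₀²σ²/(σ² + n·σ₀²) = 39.3129·9.5481/206.1126 = 1.821157.

1.821157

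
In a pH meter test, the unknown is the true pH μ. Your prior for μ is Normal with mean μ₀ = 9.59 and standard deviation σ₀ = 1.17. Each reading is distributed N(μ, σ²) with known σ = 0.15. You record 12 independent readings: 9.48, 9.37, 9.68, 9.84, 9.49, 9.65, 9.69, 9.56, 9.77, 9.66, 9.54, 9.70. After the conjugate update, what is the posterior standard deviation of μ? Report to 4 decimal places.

0.0433

For Normal data with known variance σ², a Normal(μ₀, σ₀²) prior on μ is conjugate. Posterior precision = 1/σ₀² + n/σ²; posterior mean is the precision-weighted average of μ₀ and x̄.
σ₀² = 1.17² = 1.3689, σ² = 0.15² = 0.0225; σ² + n·σ₀² = 0.0225 + 12·1.3689 = 16.4493.
Posterior precision = 1/σ₀² + n/σ² = 1/1.3689 + 12/0.0225 = (σ² + n·σ₀²)/(σ₀²σ²) = 16.4493/(1.3689·0.0225); posterior variance σₙ² = σ₀²σ²/(σ² + n·σ₀²) = 1.3689·0.0225/16.4493 = 0.001872.
Posterior SD = √σₙ² = √(1.3689·0.0225/16.4493) = 0.0433.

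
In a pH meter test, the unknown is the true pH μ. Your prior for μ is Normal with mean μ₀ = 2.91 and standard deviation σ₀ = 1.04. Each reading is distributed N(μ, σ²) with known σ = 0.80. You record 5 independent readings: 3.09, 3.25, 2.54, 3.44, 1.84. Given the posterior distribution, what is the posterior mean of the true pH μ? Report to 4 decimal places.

For Normal data with known variance σ², a Normal(μ₀, σ₀²) prior on μ is conjugate. Posterior precision = 1/σ₀² + n/σ²; posterior mean is the precision-weighted average of μ₀ and x̄.
Σxᵢ = 3.09 + 3.25 + 2.54 + 3.44 + 1.84 = 14.16, so n·x̄ = 14.16.
σ₀² = 1.04² = 1.0816, σ² = 0.80² = 0.64; σ² + n·σ₀² = 0.64 + 5·1.0816 = 6.048.
Posterior mean = (μ₀/σ₀² + n·x̄/σ²)/(1/σ₀² + n/σ²) = (σ²·μ₀ + σ₀²·n·x̄)/(σ² + n·σ₀²) = (0.64·2.91 + 1.0816·14.16)/6.048 = 17.177856/6.048 = 2.8403.

2.8403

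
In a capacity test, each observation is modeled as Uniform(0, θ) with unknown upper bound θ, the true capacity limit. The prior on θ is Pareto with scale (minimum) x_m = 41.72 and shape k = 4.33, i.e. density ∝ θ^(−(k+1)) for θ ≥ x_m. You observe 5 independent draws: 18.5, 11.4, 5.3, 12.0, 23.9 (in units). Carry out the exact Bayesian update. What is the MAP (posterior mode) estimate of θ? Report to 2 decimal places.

A Pareto(scale x_m, shape k) prior on the upper bound θ of Uniform(0, θ) is conjugate: posterior is Pareto(max(x_m, max xᵢ), k + n).
Sample maximum = 23.9; prior scale x_m = 41.72 → posterior scale = max = 41.72.
Posterior shape = 4.33 + 5 = 9.33.
The Pareto density is decreasing on [x_m, ∞), so the mode is x_m = 41.72.

41.72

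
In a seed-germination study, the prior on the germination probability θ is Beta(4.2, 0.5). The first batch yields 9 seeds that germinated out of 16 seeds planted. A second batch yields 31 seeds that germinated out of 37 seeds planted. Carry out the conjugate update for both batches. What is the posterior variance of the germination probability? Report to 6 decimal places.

The Beta prior is conjugate to a Binomial/Bernoulli likelihood; the update adds successes to α and failures to β.
After batch 1: Beta(4.2+9, 0.5+7) = Beta(13.2, 7.5).
After batch 2: Beta(13.2+31, 7.5+6) = Beta(44.2, 13.5).
Var = αβ/((α+β)²(α+β+1)) = 44.2·13.5/(57.7²·58.7) = 0.003053.

0.003053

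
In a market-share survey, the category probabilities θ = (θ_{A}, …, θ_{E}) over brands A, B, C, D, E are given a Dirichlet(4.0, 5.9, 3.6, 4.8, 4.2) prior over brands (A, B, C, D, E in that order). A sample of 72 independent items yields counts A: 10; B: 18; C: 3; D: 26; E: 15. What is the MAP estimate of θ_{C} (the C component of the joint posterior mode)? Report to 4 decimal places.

The Dirichlet prior is conjugate to the Multinomial likelihood: each posterior αⱼ = prior αⱼ + observed count nⱼ.
Posterior concentration: (14.0, 23.9, 6.6, 30.8, 19.2), total = 94.5.
Joint mode component: (α_{C}−1)/(Σα−K) = 5.6/89.5 = 0.0626.

0.0626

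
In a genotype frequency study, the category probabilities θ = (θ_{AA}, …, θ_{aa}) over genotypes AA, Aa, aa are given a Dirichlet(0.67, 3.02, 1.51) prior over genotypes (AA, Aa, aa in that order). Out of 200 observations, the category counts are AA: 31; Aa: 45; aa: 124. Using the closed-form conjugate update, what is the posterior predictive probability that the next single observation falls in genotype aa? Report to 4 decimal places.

The Dirichlet prior is conjugate to the Multinomial likelihood: each posterior αⱼ = prior αⱼ + observed count nⱼ.
Posterior concentration: (31.67, 48.02, 125.51), total = 205.20.
P(next = aa | data) = α_{aa}/Σα = 0.6116.

0.6116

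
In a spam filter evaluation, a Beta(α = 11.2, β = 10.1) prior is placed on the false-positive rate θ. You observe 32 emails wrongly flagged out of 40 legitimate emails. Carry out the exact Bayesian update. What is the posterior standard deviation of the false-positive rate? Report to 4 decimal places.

The Beta prior is conjugate to a Binomial/Bernoulli likelihood; the update adds successes to α and failures to β.
Posterior: Beta(α+k, β+n−k) = Beta(11.2+32, 10.1+8) = Beta(43.2, 18.1).
Var = αβ/((α+β)²(α+β+1)) = 43.2·18.1/(61.3²·62.3) = 0.00334005; SD = √0.00334005 = 0.0578.

0.0578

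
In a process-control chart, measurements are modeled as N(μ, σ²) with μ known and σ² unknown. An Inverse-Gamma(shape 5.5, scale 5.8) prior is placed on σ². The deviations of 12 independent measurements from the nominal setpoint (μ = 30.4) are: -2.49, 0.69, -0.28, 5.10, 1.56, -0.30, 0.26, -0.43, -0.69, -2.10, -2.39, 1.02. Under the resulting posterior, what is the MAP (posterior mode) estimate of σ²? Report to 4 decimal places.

2.3512

With known mean μ and an Inverse-Gamma(α, β) prior on σ², the Normal likelihood is conjugate: posterior is Inv-Gamma(α + n/2, β + Σ(xᵢ−μ)²/2).
Σ(xᵢ−μ)² = (-2.49)² + (0.69)² + (-0.28)² + (5.10)² + (1.56)² + (-0.30)² + (0.26)² + (-0.43)² + (-0.69)² + (-2.10)² + (-2.39)² + (1.02)² = 47.1793.
Posterior: Inv-Gamma(5.5 + 12/2, 5.8 + 47.1793/2) = Inv-Gamma(11.50, 29.38965).
Mode = β/(α+1) = 29.38965/12.50 = 2.3512.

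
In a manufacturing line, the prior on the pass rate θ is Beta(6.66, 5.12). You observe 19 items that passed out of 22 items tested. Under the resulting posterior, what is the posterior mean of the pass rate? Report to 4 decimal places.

The Beta prior is conjugate to a Binomial/Bernoulli likelihood; the update adds successes to α and failures to β.
Posterior: Beta(α+k, β+n−k) = Beta(6.66+19, 5.12+3) = Beta(25.66, 8.12).
Posterior mean = α/(α+β) = 25.66/33.78 = 0.7596.

0.7596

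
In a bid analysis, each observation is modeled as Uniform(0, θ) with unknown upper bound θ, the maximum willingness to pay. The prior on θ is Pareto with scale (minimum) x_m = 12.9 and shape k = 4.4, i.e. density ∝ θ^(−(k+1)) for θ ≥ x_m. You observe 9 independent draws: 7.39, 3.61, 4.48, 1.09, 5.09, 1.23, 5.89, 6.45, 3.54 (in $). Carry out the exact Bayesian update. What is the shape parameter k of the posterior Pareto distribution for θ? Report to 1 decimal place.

A Pareto(scale x_m, shape k) prior on the upper bound θ of Uniform(0, θ) is conjugate: posterior is Pareto(max(x_m, max xᵢ), k + n).
Sample maximum = 7.39; prior scale x_m = 12.9 → posterior scale = max = 12.90.
Posterior shape = 4.4 + 9 = 13.4.
Posterior shape k = 13.4.

13.4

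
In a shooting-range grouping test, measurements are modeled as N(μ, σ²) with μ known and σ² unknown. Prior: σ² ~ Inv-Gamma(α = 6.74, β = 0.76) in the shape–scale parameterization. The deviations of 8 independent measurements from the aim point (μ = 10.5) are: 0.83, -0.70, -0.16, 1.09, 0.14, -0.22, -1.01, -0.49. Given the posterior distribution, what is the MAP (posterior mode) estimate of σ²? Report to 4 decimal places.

With known mean μ and an Inverse-Gamma(α, β) prior on σ², the Normal likelihood is conjugate: posterior is Inv-Gamma(α + n/2, β + Σ(xᵢ−μ)²/2).
Σ(xᵢ−μ)² = (0.83)² + (-0.70)² + (-0.16)² + (1.09)² + (0.14)² + (-0.22)² + (-1.01)² + (-0.49)² = 3.7208.
Posterior: Inv-Gamma(6.74 + 8/2, 0.76 + 3.7208/2) = Inv-Gamma(10.74, 2.62040).
Mode = β/(α+1) = 2.62040/11.74 = 0.2232.

0.2232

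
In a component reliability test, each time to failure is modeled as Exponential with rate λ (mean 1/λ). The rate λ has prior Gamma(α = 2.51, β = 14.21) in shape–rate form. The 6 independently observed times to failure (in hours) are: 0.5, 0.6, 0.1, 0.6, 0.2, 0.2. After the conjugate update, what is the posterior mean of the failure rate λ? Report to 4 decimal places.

0.5186

With a Gamma(shape α, rate β) prior on the exponential rate λ, the posterior after n observations with total T = Σxᵢ is Gamma(α+n, β+T).
Sum of observations T = 2.2 hours; n = 6.
Posterior: Gamma(2.51+6, 14.21+2.2) = Gamma(8.51, 16.41).
Posterior mean of λ = α/β = 8.51/16.41 = 0.5186.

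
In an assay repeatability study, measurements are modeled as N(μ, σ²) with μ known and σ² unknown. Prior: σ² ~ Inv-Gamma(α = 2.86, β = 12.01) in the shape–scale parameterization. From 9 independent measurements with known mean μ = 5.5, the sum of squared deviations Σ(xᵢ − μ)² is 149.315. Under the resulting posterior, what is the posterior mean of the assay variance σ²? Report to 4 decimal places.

13.6270

With known mean μ and an Inverse-Gamma(α, β) prior on σ², the Normal likelihood is conjugate: posterior is Inv-Gamma(α + n/2, β + Σ(xᵢ−μ)²/2).
Posterior: Inv-Gamma(2.86 + 9/2, 12.01 + 149.315/2) = Inv-Gamma(7.36, 86.6675).
E[σ²|data] = β/(α−1) = 86.6675/6.36 = 13.6270.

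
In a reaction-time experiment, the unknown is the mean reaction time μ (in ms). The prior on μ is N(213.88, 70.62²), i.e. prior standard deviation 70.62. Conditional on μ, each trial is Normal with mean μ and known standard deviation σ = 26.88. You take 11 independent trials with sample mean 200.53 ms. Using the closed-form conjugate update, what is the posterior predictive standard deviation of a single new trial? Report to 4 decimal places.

For Normal data with known variance σ², a Normal(μ₀, σ₀²) prior on μ is conjugate. Posterior precision = 1/σ₀² + n/σ²; posterior mean is the precision-weighted average of μ₀ and x̄.
σ₀² = 70.62² = 4987.1844, σ² = 26.88² = 722.5344; σ² + n·σ₀² = 722.5344 + 11·4987.1844 = 55581.5628.
Posterior precision = 1/σ₀² + n/σ² = 1/4987.1844 + 11/722.5344 = (σ² + n·σ₀²)/(σ₀²σ²) = 55581.5628/(4987.1844·722.5344); posterior variance σₙ² = σ₀²σ²/(σ² + n·σ₀²) = 4987.1844·722.5344/55581.5628 = 64.831072.
Predictive variance for one new observation = σₙ² + σ² = 4987.1844·722.5344/55581.5628 + 722.5344 = σ²·(σ₀² + 55581.5628)/55581.5628 = 722.5344·60568.7472/55581.5628 = 787.365472; SD = √(722.5344·60568.7472/55581.5628) = 28.0600.

28.0600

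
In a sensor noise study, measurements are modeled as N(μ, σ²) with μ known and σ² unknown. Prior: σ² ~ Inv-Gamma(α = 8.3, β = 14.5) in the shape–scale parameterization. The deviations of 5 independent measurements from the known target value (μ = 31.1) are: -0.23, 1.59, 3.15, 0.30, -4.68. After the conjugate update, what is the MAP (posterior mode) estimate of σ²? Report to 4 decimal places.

With known mean μ and an Inverse-Gamma(α, β) prior on σ², the Normal likelihood is conjugate: posterior is Inv-Gamma(α + n/2, β + Σ(xᵢ−μ)²/2).
Σ(xᵢ−μ)² = (-0.23)² + (1.59)² + (3.15)² + (0.30)² + (-4.68)² = 34.4959.
Posterior: Inv-Gamma(8.3 + 5/2, 14.5 + 34.4959/2) = Inv-Gamma(10.80, 31.74795).
Mode = β/(α+1) = 31.74795/11.80 = 2.6905.

2.6905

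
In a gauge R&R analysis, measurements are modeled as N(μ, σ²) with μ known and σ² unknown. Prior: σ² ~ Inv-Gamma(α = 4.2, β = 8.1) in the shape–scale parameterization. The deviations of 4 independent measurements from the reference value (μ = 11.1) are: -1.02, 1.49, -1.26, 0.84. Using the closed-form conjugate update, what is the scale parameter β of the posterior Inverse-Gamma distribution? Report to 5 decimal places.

With known mean μ and an Inverse-Gamma(α, β) prior on σ², the Normal likelihood is conjugate: posterior is Inv-Gamma(α + n/2, β + Σ(xᵢ−μ)²/2).
Σ(xᵢ−μ)² = (-1.02)² + (1.49)² + (-1.26)² + (0.84)² = 5.5537.
Posterior: Inv-Gamma(4.2 + 4/2, 8.1 + 5.5537/2) = Inv-Gamma(6.20, 10.87685).
Posterior β = 10.87685.

10.87685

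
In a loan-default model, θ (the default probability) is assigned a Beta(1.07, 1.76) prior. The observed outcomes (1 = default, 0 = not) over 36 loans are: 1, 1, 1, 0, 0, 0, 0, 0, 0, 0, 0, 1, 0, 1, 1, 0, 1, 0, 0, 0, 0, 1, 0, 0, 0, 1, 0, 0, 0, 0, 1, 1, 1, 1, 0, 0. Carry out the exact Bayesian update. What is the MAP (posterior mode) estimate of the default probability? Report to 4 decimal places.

The Beta prior is conjugate to a Binomial/Bernoulli likelihood; the update adds successes to α and failures to β.
Posterior: Beta(α+k, β+n−k) = Beta(1.07+13, 1.76+23) = Beta(14.07, 24.76).
Mode of Beta(a,b) for a,b>1 is (a−1)/(a+b−2) = 13.07/36.83 = 0.3549.

0.3549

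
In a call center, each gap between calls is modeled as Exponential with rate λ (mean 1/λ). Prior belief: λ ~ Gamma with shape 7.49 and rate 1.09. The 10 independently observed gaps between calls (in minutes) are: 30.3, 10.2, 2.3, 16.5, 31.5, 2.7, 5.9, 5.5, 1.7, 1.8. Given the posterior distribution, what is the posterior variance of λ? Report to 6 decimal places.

0.001459

With a Gamma(shape α, rate β) prior on the exponential rate λ, the posterior after n observations with total T = Σxᵢ is Gamma(α+n, β+T).
Sum of observations T = 108.4 minutes; n = 10.
Posterior: Gamma(7.49+10, 1.09+108.4) = Gamma(17.49, 109.49).
Var = α/β² = 0.001459.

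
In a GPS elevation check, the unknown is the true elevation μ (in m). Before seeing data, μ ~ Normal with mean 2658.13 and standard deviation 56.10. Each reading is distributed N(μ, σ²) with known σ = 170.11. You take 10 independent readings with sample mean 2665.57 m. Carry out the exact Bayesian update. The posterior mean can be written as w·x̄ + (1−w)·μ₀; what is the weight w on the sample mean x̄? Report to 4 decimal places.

0.5210

For Normal data with known variance σ², a Normal(μ₀, σ₀²) prior on μ is conjugate. Posterior precision = 1/σ₀² + n/σ²; posterior mean is the precision-weighted average of μ₀ and x̄.
σ₀² = 56.10² = 3147.21, σ² = 170.11² = 28937.4121. Prior precision 1/σ₀² = 1/3147.21; data precision n/σ² = 10/28937.4121.
w = (n/σ²)/(1/σ₀² + n/σ²) = n·σ₀²/(σ² + n·σ₀²) = 10·3147.21/(28937.4121 + 10·3147.21) = 31472.1/60409.5121 = 0.5210.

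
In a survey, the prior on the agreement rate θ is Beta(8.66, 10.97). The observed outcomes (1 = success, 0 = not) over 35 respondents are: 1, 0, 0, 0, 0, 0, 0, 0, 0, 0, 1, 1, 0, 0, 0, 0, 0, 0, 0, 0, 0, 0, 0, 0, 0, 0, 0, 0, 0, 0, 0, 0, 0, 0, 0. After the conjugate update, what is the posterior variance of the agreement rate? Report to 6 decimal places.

0.003018

The Beta prior is conjugate to a Binomial/Bernoulli likelihood; the update adds successes to α and failures to β.
Posterior: Beta(α+k, β+n−k) = Beta(8.66+3, 10.97+32) = Beta(11.66, 42.97).
Var = αβ/((α+β)²(α+β+1)) = 11.66·42.97/(54.63²·55.63) = 0.003018.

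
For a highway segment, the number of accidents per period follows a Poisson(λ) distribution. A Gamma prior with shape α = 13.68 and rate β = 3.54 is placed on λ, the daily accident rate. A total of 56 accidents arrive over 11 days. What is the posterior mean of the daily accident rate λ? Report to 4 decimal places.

4.7923

With a Gamma(shape α, rate β) prior, the Poisson likelihood is conjugate: the posterior is Gamma(α + ΣXᵢ, β + n).
Posterior: Gamma(α+S, β+n) = Gamma(13.68+56, 3.54+11) = Gamma(69.68, 14.54).
Posterior mean = α/β = 69.68/14.54 = 4.7923.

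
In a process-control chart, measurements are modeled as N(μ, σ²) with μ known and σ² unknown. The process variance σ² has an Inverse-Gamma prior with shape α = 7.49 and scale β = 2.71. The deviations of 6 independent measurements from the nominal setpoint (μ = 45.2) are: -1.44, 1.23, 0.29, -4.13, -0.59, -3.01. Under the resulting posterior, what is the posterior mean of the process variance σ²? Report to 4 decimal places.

1.8733

With known mean μ and an Inverse-Gamma(α, β) prior on σ², the Normal likelihood is conjugate: posterior is Inv-Gamma(α + n/2, β + Σ(xᵢ−μ)²/2).
Σ(xᵢ−μ)² = (-1.44)² + (1.23)² + (0.29)² + (-4.13)² + (-0.59)² + (-3.01)² = 30.1357.
Posterior: Inv-Gamma(7.49 + 6/2, 2.71 + 30.1357/2) = Inv-Gamma(10.49, 17.77785).
E[σ²|data] = β/(α−1) = 17.77785/9.49 = 1.8733.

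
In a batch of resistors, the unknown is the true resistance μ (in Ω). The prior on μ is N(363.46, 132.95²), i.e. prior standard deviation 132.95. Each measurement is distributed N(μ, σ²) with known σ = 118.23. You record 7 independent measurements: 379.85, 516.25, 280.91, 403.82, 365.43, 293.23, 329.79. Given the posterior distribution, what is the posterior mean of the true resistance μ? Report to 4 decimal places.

For Normal data with known variance σ², a Normal(μ₀, σ₀²) prior on μ is conjugate. Posterior precision = 1/σ₀² + n/σ²; posterior mean is the precision-weighted average of μ₀ and x̄.
Σxᵢ = 379.85 + 516.25 + 280.91 + 403.82 + 365.43 + 293.23 + 329.79 = 2569.28, so n·x̄ = 2569.28.
σ₀² = 132.95² = 17675.7025, σ² = 118.23² = 13978.3329; σ² + n·σ₀² = 13978.3329 + 7·17675.7025 = 137708.2504.
Posterior mean = (μ₀/σ₀² + n·x̄/σ²)/(1/σ₀² + n/σ²) = (σ²·μ₀ + σ₀²·n·x̄)/(σ² + n·σ₀²) = (13978.3329·363.46 + 17675.7025·2569.28)/137708.2504 = 50494393.795034/137708.2504 = 366.6766.

366.6766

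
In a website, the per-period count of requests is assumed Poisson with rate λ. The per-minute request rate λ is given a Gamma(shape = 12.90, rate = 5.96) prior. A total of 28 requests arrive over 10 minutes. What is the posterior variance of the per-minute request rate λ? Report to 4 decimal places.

0.1606

With a Gamma(shape α, rate β) prior, the Poisson likelihood is conjugate: the posterior is Gamma(α + ΣXᵢ, β + n).
Posterior: Gamma(α+S, β+n) = Gamma(12.90+28, 5.96+10) = Gamma(40.90, 15.96).
Var = α/β² = 40.90/15.96² = 0.1606.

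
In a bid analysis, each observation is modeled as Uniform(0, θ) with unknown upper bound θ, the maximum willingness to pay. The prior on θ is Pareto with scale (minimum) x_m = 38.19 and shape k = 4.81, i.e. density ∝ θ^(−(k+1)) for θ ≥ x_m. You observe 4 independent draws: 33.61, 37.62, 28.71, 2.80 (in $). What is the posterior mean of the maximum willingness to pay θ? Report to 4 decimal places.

43.0799

A Pareto(scale x_m, shape k) prior on the upper bound θ of Uniform(0, θ) is conjugate: posterior is Pareto(max(x_m, max xᵢ), k + n).
Sample maximum = 37.62; prior scale x_m = 38.19 → posterior scale = max = 38.19.
Posterior shape = 4.81 + 4 = 8.81.
E[θ|data] = k·x_m/(k−1) = 8.81·38.19/7.81 = 43.0799.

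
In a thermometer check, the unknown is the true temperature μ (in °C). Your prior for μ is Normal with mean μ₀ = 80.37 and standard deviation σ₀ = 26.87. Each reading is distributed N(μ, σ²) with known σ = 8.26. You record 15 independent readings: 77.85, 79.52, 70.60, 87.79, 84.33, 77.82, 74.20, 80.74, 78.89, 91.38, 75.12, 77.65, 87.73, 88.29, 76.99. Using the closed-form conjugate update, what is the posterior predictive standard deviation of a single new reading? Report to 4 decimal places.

For Normal data with known variance σ², a Normal(μ₀, σ₀²) prior on μ is conjugate. Posterior precision = 1/σ₀² + n/σ²; posterior mean is the precision-weighted average of μ₀ and x̄.
σ₀² = 26.87² = 721.9969, σ² = 8.26² = 68.2276; σ² + n·σ₀² = 68.2276 + 15·721.9969 = 10898.1811.
Posterior precision = 1/σ₀² + n/σ² = 1/721.9969 + 15/68.2276 = (σ² + n·σ₀²)/(σ₀²σ²) = 10898.1811/(721.9969·68.2276); posterior variance σₙ² = σ₀²σ²/(σ² + n·σ₀²) = 721.9969·68.2276/10898.1811 = 4.520031.
Predictive variance for one new observation = σₙ² + σ² = 721.9969·68.2276/10898.1811 + 68.2276 = σ²·(σ₀² + 10898.1811)/10898.1811 = 68.2276·11620.178/10898.1811 = 72.747631; SD = √(68.2276·11620.178/10898.1811) = 8.5292.

8.5292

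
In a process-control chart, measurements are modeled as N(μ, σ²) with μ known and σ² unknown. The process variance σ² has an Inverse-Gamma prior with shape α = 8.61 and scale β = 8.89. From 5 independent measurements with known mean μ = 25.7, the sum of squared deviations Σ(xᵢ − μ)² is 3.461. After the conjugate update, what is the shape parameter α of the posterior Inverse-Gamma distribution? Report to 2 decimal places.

With known mean μ and an Inverse-Gamma(α, β) prior on σ², the Normal likelihood is conjugate: posterior is Inv-Gamma(α + n/2, β + Σ(xᵢ−μ)²/2).
Posterior: Inv-Gamma(8.61 + 5/2, 8.89 + 3.461/2) = Inv-Gamma(11.11, 10.6205).
Posterior α = 11.11.

11.11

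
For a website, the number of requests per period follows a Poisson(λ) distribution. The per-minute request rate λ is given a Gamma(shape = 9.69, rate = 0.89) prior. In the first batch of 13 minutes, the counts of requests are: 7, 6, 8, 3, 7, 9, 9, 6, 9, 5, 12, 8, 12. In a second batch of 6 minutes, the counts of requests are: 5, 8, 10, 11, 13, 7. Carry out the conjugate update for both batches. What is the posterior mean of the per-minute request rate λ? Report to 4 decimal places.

With a Gamma(shape α, rate β) prior, the Poisson likelihood is conjugate: the posterior is Gamma(α + ΣXᵢ, β + n).
Batch 1: sum of counts S = 101 over n = 13 minutes.
After batch 1: Gamma(α+S, β+n) = Gamma(9.69+101, 0.89+13) = Gamma(110.69, 13.89).
Batch 2: sum of counts S = 54 over n = 6 minutes.
After batch 2: Gamma(α+S, β+n) = Gamma(110.69+54, 13.89+6) = Gamma(164.69, 19.89).
Posterior mean = α/β = 164.69/19.89 = 8.2800.

8.2800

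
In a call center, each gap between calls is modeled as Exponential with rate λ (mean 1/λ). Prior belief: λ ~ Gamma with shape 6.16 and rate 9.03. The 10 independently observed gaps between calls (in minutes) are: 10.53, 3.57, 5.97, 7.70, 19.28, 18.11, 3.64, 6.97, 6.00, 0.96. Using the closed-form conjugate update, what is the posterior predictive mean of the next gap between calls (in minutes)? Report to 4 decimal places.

6.0528

With a Gamma(shape α, rate β) prior on the exponential rate λ, the posterior after n observations with total T = Σxᵢ is Gamma(α+n, β+T).
Sum of observations T = 82.73 minutes; n = 10.
Posterior: Gamma(6.16+10, 9.03+82.73) = Gamma(16.16, 91.76).
The predictive distribution for the next observation is Lomax; its mean is β/(α−1) = 91.76/15.16 = 6.0528.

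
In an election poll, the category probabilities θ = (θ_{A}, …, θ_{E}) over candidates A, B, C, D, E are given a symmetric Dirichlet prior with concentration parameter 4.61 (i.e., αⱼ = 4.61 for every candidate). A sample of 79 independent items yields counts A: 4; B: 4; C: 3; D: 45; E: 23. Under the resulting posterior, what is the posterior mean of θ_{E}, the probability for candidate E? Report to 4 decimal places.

0.2706

The Dirichlet prior is conjugate to the Multinomial likelihood: each posterior αⱼ = prior αⱼ + observed count nⱼ.
Posterior concentration: (8.61, 8.61, 7.61, 49.61, 27.61), total = 102.05.
E[θ_{E}|data] = α_{E}/Σα = 27.61/102.05 = 0.2706.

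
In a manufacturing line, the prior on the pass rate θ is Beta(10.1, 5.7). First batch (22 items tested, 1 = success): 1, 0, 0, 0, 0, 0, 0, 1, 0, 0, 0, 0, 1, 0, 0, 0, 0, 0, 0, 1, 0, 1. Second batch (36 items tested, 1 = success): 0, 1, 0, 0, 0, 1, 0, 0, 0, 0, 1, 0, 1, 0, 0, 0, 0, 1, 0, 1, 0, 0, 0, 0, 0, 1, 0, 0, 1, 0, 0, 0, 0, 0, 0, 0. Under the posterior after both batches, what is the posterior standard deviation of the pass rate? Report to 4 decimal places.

The Beta prior is conjugate to a Binomial/Bernoulli likelihood; the update adds successes to α and failures to β.
After batch 1: Beta(10.1+5, 5.7+17) = Beta(15.1, 22.7).
After batch 2: Beta(15.1+8, 22.7+28) = Beta(23.1, 50.7).
Var = αβ/((α+β)²(α+β+1)) = 23.1·50.7/(73.8²·74.8) = 0.00287479; SD = √0.00287479 = 0.0536.

0.0536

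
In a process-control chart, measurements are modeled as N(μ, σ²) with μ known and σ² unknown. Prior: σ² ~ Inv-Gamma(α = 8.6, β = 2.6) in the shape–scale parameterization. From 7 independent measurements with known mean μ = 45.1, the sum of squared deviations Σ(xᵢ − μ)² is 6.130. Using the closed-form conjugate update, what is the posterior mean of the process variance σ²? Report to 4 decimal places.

With known mean μ and an Inverse-Gamma(α, β) prior on σ², the Normal likelihood is conjugate: posterior is Inv-Gamma(α + n/2, β + Σ(xᵢ−μ)²/2).
Posterior: Inv-Gamma(8.6 + 7/2, 2.6 + 6.130/2) = Inv-Gamma(12.10, 5.6650).
E[σ²|data] = β/(α−1) = 5.6650/11.10 = 0.5104.

0.5104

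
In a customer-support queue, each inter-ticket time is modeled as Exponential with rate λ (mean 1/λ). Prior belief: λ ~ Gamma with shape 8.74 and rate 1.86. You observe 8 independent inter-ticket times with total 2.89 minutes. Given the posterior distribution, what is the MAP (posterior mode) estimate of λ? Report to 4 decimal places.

With a Gamma(shape α, rate β) prior on the exponential rate λ, the posterior after n observations with total T = Σxᵢ is Gamma(α+n, β+T).
Posterior: Gamma(8.74+8, 1.86+2.89) = Gamma(16.74, 4.75).
Mode = (α−1)/β = 3.3137.

3.3137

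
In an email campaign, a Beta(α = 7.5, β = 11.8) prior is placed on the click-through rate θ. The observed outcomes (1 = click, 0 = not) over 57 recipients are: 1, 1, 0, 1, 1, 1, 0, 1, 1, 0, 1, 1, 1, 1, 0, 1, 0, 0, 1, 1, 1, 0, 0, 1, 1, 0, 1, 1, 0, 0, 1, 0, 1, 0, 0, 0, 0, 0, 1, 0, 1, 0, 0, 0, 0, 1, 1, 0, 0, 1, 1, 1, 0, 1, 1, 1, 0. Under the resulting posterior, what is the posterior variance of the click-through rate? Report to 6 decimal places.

0.003234

The Beta prior is conjugate to a Binomial/Bernoulli likelihood; the update adds successes to α and failures to β.
Posterior: Beta(α+k, β+n−k) = Beta(7.5+31, 11.8+26) = Beta(38.5, 37.8).
Var = αβ/((α+β)²(α+β+1)) = 38.5·37.8/(76.3²·77.3) = 0.003234.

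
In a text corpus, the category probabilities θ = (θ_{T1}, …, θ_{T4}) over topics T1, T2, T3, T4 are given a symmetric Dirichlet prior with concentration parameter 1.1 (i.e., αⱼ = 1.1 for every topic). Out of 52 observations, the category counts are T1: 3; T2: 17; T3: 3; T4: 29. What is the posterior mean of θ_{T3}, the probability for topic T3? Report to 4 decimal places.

The Dirichlet prior is conjugate to the Multinomial likelihood: each posterior αⱼ = prior αⱼ + observed count nⱼ.
Posterior concentration: (4.1, 18.1, 4.1, 30.1), total = 56.4.
E[θ_{T3}|data] = α_{T3}/Σα = 4.1/56.4 = 0.0727.

0.0727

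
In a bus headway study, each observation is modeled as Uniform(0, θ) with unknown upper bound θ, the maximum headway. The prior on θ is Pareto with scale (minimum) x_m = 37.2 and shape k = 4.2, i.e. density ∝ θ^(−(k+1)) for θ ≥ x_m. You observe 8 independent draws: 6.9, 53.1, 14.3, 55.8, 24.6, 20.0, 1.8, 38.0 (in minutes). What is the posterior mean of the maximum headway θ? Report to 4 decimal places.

60.7821

A Pareto(scale x_m, shape k) prior on the upper bound θ of Uniform(0, θ) is conjugate: posterior is Pareto(max(x_m, max xᵢ), k + n).
Sample maximum = 55.8; prior scale x_m = 37.2 → posterior scale = max = 55.8.
Posterior shape = 4.2 + 8 = 12.2.
E[θ|data] = k·x_m/(k−1) = 12.2·55.8/11.2 = 60.7821.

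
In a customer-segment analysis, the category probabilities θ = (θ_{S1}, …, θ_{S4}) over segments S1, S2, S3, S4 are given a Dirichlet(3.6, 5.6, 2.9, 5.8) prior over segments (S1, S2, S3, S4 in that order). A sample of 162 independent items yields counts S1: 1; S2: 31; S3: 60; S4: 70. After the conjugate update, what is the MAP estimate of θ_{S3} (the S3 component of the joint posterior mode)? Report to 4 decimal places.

0.3519

The Dirichlet prior is conjugate to the Multinomial likelihood: each posterior αⱼ = prior αⱼ + observed count nⱼ.
Posterior concentration: (4.6, 36.6, 62.9, 75.8), total = 179.9.
Joint mode component: (α_{S3}−1)/(Σα−K) = 61.9/175.9 = 0.3519.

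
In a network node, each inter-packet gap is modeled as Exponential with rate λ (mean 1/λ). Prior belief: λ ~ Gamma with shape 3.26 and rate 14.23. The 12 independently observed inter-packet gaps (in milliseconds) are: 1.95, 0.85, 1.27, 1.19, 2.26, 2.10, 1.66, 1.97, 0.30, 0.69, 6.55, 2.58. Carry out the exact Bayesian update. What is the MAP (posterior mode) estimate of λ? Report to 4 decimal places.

0.3793

With a Gamma(shape α, rate β) prior on the exponential rate λ, the posterior after n observations with total T = Σxᵢ is Gamma(α+n, β+T).
Sum of observations T = 23.37 milliseconds; n = 12.
Posterior: Gamma(3.26+12, 14.23+23.37) = Gamma(15.26, 37.60).
Mode = (α−1)/β = 0.3793.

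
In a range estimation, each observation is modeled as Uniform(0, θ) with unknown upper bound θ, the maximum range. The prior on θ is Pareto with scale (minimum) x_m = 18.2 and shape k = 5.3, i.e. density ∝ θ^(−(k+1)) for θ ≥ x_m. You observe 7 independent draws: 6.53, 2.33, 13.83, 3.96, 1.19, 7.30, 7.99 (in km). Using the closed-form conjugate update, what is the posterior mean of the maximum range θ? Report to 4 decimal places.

19.8106

A Pareto(scale x_m, shape k) prior on the upper bound θ of Uniform(0, θ) is conjugate: posterior is Pareto(max(x_m, max xᵢ), k + n).
Sample maximum = 13.83; prior scale x_m = 18.2 → posterior scale = max = 18.20.
Posterior shape = 5.3 + 7 = 12.3.
E[θ|data] = k·x_m/(k−1) = 12.3·18.20/11.3 = 19.8106.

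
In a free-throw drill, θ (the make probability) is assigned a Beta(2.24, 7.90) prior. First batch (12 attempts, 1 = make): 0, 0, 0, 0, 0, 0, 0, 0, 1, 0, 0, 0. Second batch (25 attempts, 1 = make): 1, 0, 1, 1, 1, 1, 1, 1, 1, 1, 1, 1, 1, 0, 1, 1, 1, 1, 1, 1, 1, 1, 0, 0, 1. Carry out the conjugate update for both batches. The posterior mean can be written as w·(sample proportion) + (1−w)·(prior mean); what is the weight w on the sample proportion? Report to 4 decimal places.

0.7849

The Beta prior is conjugate to a Binomial/Bernoulli likelihood; the update adds successes to α and failures to β.
Total number of attempts: n = 12 + 25 = 37.
Posterior mean = (α₀+k)/(α₀+β₀+n) = [n/(α₀+β₀+n)]·(k/n) + [(α₀+β₀)/(α₀+β₀+n)]·α₀/(α₀+β₀), so only n and the prior enter the weight.
The weight on the data is w = n/(α₀+β₀+n) = 37/(2.24+7.90+37) = 37/47.14 = 0.7849.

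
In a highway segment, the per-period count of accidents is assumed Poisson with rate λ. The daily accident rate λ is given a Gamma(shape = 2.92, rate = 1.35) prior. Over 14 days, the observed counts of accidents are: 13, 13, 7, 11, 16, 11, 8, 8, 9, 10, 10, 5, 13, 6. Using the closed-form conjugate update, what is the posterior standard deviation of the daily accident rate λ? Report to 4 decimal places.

With a Gamma(shape α, rate β) prior, the Poisson likelihood is conjugate: the posterior is Gamma(α + ΣXᵢ, β + n).
Sum of counts S = 140 over n = 14 days.
Posterior: Gamma(α+S, β+n) = Gamma(2.92+140, 1.35+14) = Gamma(142.92, 15.35).
SD = √α/β = √142.92/15.35 = 0.7788.

0.7788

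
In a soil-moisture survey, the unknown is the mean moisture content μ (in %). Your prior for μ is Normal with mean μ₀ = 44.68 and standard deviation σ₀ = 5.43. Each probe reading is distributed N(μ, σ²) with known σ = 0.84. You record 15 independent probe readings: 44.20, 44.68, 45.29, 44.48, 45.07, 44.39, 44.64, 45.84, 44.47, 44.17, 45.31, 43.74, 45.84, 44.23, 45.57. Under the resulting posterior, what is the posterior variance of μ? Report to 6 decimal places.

For Normal data with known variance σ², a Normal(μ₀, σ₀²) prior on μ is conjugate. Posterior precision = 1/σ₀² + n/σ²; posterior mean is the precision-weighted average of μ₀ and x̄.
σ₀² = 5.43² = 29.4849, σ² = 0.84² = 0.7056; σ² + n·σ₀² = 0.7056 + 15·29.4849 = 442.9791.
Posterior precision = 1/σ₀² + n/σ² = 1/29.4849 + 15/0.7056 = (σ² + n·σ₀²)/(σ₀²σ²) = 442.9791/(29.4849·0.7056); posterior variance σₙ² = σ₀²σ²/(σ² + n·σ₀²) = 29.4849·0.7056/442.9791 = 0.046965.

0.046965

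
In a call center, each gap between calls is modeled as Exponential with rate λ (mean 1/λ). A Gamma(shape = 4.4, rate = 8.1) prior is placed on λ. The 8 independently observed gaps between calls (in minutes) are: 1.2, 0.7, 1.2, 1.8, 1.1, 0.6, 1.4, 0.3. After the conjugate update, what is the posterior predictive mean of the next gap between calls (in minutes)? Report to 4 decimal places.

With a Gamma(shape α, rate β) prior on the exponential rate λ, the posterior after n observations with total T = Σxᵢ is Gamma(α+n, β+T).
Sum of observations T = 8.3 minutes; n = 8.
Posterior: Gamma(4.4+8, 8.1+8.3) = Gamma(12.4, 16.4).
The predictive distribution for the next observation is Lomax; its mean is β/(α−1) = 16.4/11.4 = 1.4386.

1.4386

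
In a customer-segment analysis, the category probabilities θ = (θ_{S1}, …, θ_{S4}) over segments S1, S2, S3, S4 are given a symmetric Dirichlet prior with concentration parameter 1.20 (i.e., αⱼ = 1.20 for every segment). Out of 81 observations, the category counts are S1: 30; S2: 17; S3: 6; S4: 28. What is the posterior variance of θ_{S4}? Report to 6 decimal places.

0.002586

The Dirichlet prior is conjugate to the Multinomial likelihood: each posterior αⱼ = prior αⱼ + observed count nⱼ.
Posterior concentration: (31.20, 18.20, 7.20, 29.20), total = 85.80.
Var[θ_j] = α_j(Σα−α_j)/((Σα)²(Σα+1)) = 29.20·56.60/(85.80²·86.80) = 0.002586.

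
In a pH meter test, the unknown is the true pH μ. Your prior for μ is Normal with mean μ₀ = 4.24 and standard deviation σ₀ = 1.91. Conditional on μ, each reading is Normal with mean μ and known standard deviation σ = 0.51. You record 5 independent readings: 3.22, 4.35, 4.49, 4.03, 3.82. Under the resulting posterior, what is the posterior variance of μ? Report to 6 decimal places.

For Normal data with known variance σ², a Normal(μ₀, σ₀²) prior on μ is conjugate. Posterior precision = 1/σ₀² + n/σ²; posterior mean is the precision-weighted average of μ₀ and x̄.
σ₀² = 1.91² = 3.6481, σ² = 0.51² = 0.2601; σ² + n·σ₀² = 0.2601 + 5·3.6481 = 18.5006.
Posterior precision = 1/σ₀² + n/σ² = 1/3.6481 + 5/0.2601 = (σ² + n·σ₀²)/(σ₀²σ²) = 18.5006/(3.6481·0.2601); posterior variance σₙ² = σ₀²σ²/(σ² + n·σ₀²) = 3.6481·0.2601/18.5006 = 0.051289.

0.051289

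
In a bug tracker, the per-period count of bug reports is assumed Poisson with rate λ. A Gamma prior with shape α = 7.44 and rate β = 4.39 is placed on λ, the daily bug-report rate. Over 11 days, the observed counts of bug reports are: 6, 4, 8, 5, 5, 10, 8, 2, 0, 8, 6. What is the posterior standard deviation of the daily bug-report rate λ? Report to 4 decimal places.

0.5415

With a Gamma(shape α, rate β) prior, the Poisson likelihood is conjugate: the posterior is Gamma(α + ΣXᵢ, β + n).
Sum of counts S = 62 over n = 11 days.
Posterior: Gamma(α+S, β+n) = Gamma(7.44+62, 4.39+11) = Gamma(69.44, 15.39).
SD = √α/β = √69.44/15.39 = 0.5415.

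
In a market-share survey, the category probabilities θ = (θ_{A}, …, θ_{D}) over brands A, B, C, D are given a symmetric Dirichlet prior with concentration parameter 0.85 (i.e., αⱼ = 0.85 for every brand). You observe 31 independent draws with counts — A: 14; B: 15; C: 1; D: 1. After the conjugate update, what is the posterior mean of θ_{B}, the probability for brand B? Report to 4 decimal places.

The Dirichlet prior is conjugate to the Multinomial likelihood: each posterior αⱼ = prior αⱼ + observed count nⱼ.
Posterior concentration: (14.85, 15.85, 1.85, 1.85), total = 34.40.
E[θ_{B}|data] = α_{B}/Σα = 15.85/34.40 = 0.4608.

0.4608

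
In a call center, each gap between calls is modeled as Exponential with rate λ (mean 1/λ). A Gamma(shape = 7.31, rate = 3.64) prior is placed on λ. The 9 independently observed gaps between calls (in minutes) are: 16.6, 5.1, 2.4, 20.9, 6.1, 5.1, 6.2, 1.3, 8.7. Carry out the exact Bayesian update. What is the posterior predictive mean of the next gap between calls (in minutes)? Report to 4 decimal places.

With a Gamma(shape α, rate β) prior on the exponential rate λ, the posterior after n observations with total T = Σxᵢ is Gamma(α+n, β+T).
Sum of observations T = 72.4 minutes; n = 9.
Posterior: Gamma(7.31+9, 3.64+72.4) = Gamma(16.31, 76.04).
The predictive distribution for the next observation is Lomax; its mean is β/(α−1) = 76.04/15.31 = 4.9667.

4.9667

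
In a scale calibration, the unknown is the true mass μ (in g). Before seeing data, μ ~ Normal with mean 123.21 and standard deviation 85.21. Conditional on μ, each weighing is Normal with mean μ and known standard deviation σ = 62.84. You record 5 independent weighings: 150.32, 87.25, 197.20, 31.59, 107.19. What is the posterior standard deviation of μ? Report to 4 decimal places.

26.6888

For Normal data with known variance σ², a Normal(μ₀, σ₀²) prior on μ is conjugate. Posterior precision = 1/σ₀² + n/σ²; posterior mean is the precision-weighted average of μ₀ and x̄.
σ₀² = 85.21² = 7260.7441, σ² = 62.84² = 3948.8656; σ² + n·σ₀² = 3948.8656 + 5·7260.7441 = 40252.5861.
Posterior precision = 1/σ₀² + n/σ² = 1/7260.7441 + 5/3948.8656 = (σ² + n·σ₀²)/(σ₀²σ²) = 40252.5861/(7260.7441·3948.8656); posterior variance σₙ² = σ₀²σ²/(σ² + n·σ₀²) = 7260.7441·3948.8656/40252.5861 = 712.294672.
Posterior SD = √σₙ² = √(7260.7441·3948.8656/40252.5861) = 26.6888.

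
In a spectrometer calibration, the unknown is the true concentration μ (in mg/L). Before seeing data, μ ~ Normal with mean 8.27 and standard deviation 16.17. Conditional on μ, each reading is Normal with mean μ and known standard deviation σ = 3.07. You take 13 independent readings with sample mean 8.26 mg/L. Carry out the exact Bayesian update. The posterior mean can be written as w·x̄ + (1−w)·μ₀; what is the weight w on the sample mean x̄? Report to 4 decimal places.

0.9972

For Normal data with known variance σ², a Normal(μ₀, σ₀²) prior on μ is conjugate. Posterior precision = 1/σ₀² + n/σ²; posterior mean is the precision-weighted average of μ₀ and x̄.
σ₀² = 16.17² = 261.4689, σ² = 3.07² = 9.4249. Prior precision 1/σ₀² = 1/261.4689; data precision n/σ² = 13/9.4249.
w = (n/σ²)/(1/σ₀² + n/σ²) = n·σ₀²/(σ² + n·σ₀²) = 13·261.4689/(9.4249 + 13·261.4689) = 3399.0957/3408.5206 = 0.9972.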